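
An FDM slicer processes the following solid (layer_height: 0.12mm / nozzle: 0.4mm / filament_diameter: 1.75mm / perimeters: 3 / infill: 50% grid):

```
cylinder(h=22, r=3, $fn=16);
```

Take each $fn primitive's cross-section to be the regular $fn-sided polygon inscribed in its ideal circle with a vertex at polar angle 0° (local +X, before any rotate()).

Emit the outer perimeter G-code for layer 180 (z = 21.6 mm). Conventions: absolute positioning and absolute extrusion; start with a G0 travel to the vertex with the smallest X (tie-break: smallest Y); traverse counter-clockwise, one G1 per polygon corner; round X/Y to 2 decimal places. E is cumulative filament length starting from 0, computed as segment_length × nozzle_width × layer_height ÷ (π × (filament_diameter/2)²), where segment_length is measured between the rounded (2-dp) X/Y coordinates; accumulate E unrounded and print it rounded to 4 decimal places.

G0 X-3.00 Y0.00 Z21.60
G1 X-2.77 Y-1.15 E0.0234
G1 X-2.12 Y-2.12 E0.0467
G1 X-1.15 Y-2.77 E0.0700
G1 X0.00 Y-3.00 E0.0934
G1 X1.15 Y-2.77 E0.1168
G1 X2.12 Y-2.12 E0.1401
G1 X2.77 Y-1.15 E0.1634
G1 X3.00 Y0.00 E0.1868
G1 X2.77 Y1.15 E0.2102
G1 X2.12 Y2.12 E0.2335
G1 X1.15 Y2.77 E0.2568
G1 X0.00 Y3.00 E0.2802
G1 X-1.15 Y2.77 E0.3036
G1 X-2.12 Y2.12 E0.3269
G1 X-2.77 Y1.15 E0.3502
G1 X-3.00 Y0.00 E0.3736

At z = 21.6 mm: the r=3 cylinder gives a regular 16-gon of circumradius 3 (constant along its height). The outline is a single polygon with 16 vertices. Extrusion per mm of travel: 0.4 × 0.12 / (π × 0.875²) = 0.019956. Accumulating E over each segment gives final E = 0.3736.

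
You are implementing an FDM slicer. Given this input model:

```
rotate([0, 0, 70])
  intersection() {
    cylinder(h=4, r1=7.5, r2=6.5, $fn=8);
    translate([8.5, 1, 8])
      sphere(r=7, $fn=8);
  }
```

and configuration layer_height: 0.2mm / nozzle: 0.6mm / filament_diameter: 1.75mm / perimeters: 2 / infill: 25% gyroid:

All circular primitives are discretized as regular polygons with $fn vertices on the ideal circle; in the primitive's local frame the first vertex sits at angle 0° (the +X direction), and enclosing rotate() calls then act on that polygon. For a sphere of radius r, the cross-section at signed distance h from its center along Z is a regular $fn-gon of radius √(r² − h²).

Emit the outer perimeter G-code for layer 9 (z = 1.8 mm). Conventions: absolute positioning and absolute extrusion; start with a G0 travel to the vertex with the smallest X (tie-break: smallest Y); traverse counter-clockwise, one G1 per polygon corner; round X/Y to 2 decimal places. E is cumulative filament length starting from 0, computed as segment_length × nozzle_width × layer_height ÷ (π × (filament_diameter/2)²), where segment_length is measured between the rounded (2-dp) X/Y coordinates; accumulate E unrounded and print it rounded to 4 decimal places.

G0 X-0.48 Y6.50 Z1.80
G1 X0.86 Y5.28 E0.0904
G1 X3.34 Y5.38 E0.2142
G1 X3.53 Y5.60 E0.2287
G1 X2.41 Y6.62 E0.3043
G1 X-0.48 Y6.50 E0.4486

At z = 1.8 mm: the cone (r1=7.5→r2=6.5) has section circumradius 7.050 here — a regular 8-gon; the r=7 sphere at (8.5, 1) contributes a regular 8-gon of circumradius √(7²−6.2²) = 3.250; Keeping only the common overlap: the r=7 sphere at (8.5, 1) partially overlaps the cone; clipping to the common part keeps 3.66 mm² — 1 connected region; (rotated 70° about Z; rotation is an isometry so areas/perimeters/island counts are preserved). The outline is a single polygon with 5 vertices. Extrusion per mm of travel: 0.6 × 0.2 / (π × 0.875²) = 0.049890. Accumulating E over each segment gives final E = 0.4486.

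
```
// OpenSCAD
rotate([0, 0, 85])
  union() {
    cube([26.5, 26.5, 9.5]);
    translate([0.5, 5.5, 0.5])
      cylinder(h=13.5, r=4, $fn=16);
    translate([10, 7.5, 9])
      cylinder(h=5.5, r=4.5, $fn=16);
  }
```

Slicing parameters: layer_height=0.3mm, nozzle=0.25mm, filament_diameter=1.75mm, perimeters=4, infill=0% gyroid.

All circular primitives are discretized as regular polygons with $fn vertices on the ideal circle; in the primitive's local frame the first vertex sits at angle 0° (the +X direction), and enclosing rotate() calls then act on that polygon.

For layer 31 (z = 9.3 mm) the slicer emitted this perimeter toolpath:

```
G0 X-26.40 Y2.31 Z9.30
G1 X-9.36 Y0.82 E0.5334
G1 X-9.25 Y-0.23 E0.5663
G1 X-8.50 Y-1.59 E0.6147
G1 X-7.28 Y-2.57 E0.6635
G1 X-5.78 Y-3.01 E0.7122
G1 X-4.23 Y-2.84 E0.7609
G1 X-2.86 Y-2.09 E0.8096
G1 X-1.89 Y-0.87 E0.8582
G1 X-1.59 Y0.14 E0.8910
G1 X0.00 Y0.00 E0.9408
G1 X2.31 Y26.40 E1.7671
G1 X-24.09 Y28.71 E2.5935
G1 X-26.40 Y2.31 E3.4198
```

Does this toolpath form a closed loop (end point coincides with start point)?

yes

Start point (G0): (-26.40, 2.31). End point (last G1): the path returns to the start — closed.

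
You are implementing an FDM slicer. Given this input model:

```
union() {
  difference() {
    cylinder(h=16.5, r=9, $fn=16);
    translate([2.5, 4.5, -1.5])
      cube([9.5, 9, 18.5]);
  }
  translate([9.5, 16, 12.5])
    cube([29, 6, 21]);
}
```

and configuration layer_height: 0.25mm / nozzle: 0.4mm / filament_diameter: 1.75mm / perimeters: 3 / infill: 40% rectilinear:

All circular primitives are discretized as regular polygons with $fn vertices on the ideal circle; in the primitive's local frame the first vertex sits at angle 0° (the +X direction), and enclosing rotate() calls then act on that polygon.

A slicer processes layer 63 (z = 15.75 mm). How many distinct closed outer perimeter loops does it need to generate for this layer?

2

At z = 15.75 mm: the r=9 cylinder gives a regular 16-gon of circumradius 9 (constant along its height); the cube at (2.5, 4.5) (footprint 9.5×9) is included at this height; Subtracting the remaining from the first: starting from the r=9 cylinder, the 9.5×9 cube at (2.5, 4.5) partially overlaps it — only the 13.14 mm² overlap (of its 85.50 mm²) is removed, clipping the outline — 1 connected region; the 29×6 cube at (9.5, 16) contributes its full rectangle; Taking the union: the 2 present regions are separate (no shared area or edge), so areas and boundary lengths simply add and each stays a separate island — 2 connected regions. The result has 2 disconnected regions.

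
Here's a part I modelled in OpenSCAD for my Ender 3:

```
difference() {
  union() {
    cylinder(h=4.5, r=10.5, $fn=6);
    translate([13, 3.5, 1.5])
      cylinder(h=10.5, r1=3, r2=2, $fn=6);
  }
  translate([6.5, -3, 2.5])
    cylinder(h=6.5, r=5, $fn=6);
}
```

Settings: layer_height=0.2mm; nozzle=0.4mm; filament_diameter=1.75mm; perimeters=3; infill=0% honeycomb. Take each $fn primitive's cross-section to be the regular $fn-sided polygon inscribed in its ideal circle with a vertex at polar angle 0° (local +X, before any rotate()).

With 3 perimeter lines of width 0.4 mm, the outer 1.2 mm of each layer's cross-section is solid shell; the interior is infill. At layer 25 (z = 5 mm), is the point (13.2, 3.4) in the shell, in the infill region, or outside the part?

infill

At z = 5 mm: the cylinder is absent (z outside [0, 4.5]); the cone at (13, 3.5) (r1=3→r2=2) has section circumradius 2.667 here — a regular 6-gon; Taking the union: only the cone at (13, 3.5) is present, so the union is just that shape — 1 connected region; the r=5 cylinder at (6.5, -3) gives a regular 6-gon of circumradius 5 (constant along its height); Taking the first minus the rest: starting from the result so far, the r=5 cylinder at (6.5, -3) misses the remaining region (no effect) — 1 connected region. Overall, the cross-section is a single solid region. The nearest boundary edge runs (15.67, 3.50)→(14.33, 1.19); distance from the point to it = 2.09 mm. The point is inside the cross-section and 2.09 mm from the nearest boundary — more than the 1.2 mm shell width (3 × 0.4), so it's in the infill interior.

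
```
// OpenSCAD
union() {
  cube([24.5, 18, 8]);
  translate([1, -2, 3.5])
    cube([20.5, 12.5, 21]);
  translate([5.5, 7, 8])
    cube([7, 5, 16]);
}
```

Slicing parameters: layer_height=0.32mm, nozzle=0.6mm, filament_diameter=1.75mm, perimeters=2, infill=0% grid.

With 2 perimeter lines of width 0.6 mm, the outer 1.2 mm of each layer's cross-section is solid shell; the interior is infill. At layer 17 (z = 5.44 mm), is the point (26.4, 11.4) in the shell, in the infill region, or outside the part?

At z = 5.44 mm: the cube is present — its section is the full 24.5×18 rectangle; the cube at (1, -2) is present — its section is the full 20.5×12.5 rectangle; the cube at (5.5, 7) is absent (z outside [8, 24]); Combining (union): the regions partially overlap (shared area 215.25 mm²), so overlapping operands fuse into one piece — 1 connected region. Overall, the cross-section is a single solid region. The nearest boundary edge runs (24.50, 18.00)→(24.50, 0.00); distance from the point to it = 1.90 mm. The point is not inside any of the regions above, so it lies outside the cross-section (1.90 mm from the nearest boundary).

outside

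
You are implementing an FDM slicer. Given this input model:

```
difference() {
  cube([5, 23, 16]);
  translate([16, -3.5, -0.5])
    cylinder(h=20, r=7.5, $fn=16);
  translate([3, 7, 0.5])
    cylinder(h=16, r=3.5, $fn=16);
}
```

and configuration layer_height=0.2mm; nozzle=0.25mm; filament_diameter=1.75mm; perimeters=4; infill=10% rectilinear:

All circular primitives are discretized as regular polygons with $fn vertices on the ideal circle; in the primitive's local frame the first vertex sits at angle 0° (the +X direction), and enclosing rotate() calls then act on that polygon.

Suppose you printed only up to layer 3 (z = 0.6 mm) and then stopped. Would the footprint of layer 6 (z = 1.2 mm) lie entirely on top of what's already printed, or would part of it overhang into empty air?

entirely on top

Compare the two slices. At z = 0.6: the cube (footprint 5×23) is included at this height (area 115.00 mm²); the cylinder at (16, -3.5): section is a regular 16-gon, circumradius r=7.5 (area = (16/2)·7.500²·sin(360°/16) = 172.21 mm²); the r=3.5 cylinder at (3, 7) gives a regular 16-gon of circumradius 3.5 (constant along its height) (area = (16/2)·3.500²·sin(360°/16) = 37.50 mm²); Subtracting the remaining from the first: starting from the 5×23 cube (115.00 mm²), the r=7.5 cylinder at (16, -3.5) misses the remaining region (no effect); the r=3.5 cylinder at (3, 7) partially overlaps it — only the 30.69 mm² overlap (of its 37.50 mm²) is removed, clipping the outline — area = 84.31 mm². At z = 1.2: the 5×23 cube contributes its full rectangle (area 115.00 mm²); the r=7.5 cylinder at (16, -3.5) contributes a regular 16-gon of circumradius 7.5 (area = (16/2)·7.500²·sin(360°/16) = 172.21 mm²); the cylinder at (3, 7): section is a regular 16-gon, circumradius r=3.5 (area = (16/2)·3.500²·sin(360°/16) = 37.50 mm²); Subtracting the remaining from the first: starting from the 5×23 cube (115.00 mm²), the r=7.5 cylinder at (16, -3.5) misses the remaining region (no effect); the r=3.5 cylinder at (3, 7) partially overlaps it — only the 30.69 mm² overlap (of its 37.50 mm²) is removed, clipping the outline — area = 84.31 mm². Checking containment: the cross-section at z = 1.2 is a subset of the cross-section at z = 0.6.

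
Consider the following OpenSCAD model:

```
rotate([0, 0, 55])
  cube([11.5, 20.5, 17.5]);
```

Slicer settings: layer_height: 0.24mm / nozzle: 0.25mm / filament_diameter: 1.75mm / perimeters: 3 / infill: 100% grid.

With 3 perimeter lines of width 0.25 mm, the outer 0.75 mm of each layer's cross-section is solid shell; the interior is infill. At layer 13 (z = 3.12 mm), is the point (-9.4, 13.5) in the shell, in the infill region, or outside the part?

At z = 3.12 mm: the cube is present — its section is the full 11.5×20.5 rectangle; (rotated 55° about Z; rotation is an isometry so areas/perimeters/island counts are preserved). Overall, the cross-section is a single solid region. Undo the 55° rotation: the query point maps to (5.667, 15.443) in the un-rotated model frame. The nearest boundary edge runs (11.50, 20.50)→(0.00, 20.50); distance from the point to it = 5.06 mm. The point is inside the cross-section and 5.06 mm from the nearest boundary — more than the 0.75 mm shell width (3 × 0.25), so it's in the infill interior.

infill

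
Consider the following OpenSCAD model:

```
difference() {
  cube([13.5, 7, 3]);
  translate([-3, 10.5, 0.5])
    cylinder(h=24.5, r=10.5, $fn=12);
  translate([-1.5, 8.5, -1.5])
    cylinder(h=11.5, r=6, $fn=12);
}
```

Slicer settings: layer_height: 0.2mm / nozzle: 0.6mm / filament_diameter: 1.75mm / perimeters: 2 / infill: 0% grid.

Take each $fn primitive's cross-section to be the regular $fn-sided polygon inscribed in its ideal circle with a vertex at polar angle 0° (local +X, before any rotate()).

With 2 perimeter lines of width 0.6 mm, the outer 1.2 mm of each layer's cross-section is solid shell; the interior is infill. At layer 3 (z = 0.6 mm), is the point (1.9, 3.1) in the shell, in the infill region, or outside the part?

outside

At z = 0.6 mm: the 13.5×7 cube contributes its full rectangle; the r=10.5 cylinder at (-3, 10.5) gives a regular 12-gon of circumradius 10.5 (constant along its height); the r=6 cylinder at (-1.5, 8.5) contributes a regular 12-gon of circumradius 6; Taking the first minus the rest: starting from the 13.5×7 cube, the r=10.5 cylinder at (-3, 10.5) partially overlaps it — only the 27.78 mm² overlap (of its 330.75 mm²) is removed, clipping the outline; the r=6 cylinder at (-1.5, 8.5) misses the remaining region (no effect) — 1 connected region. Overall, the cross-section is a single solid region. The nearest boundary edge runs (2.25, 1.41)→(6.09, 5.25); distance from the point to it = 1.44 mm. The point is not inside any of the regions above, so it lies outside the cross-section (1.44 mm from the nearest boundary).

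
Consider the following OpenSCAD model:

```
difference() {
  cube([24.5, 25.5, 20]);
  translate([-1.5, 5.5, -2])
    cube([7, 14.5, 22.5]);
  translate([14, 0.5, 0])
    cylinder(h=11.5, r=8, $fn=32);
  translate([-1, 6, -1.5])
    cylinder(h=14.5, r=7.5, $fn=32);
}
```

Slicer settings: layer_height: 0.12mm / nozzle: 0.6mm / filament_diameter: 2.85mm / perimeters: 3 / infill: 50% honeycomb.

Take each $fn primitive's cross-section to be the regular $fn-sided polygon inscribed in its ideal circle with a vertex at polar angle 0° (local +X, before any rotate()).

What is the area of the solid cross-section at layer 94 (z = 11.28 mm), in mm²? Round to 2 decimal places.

404.05 mm²

At z = 11.28 mm: the 24.5×25.5 cube contributes its full rectangle (area 624.75 mm²); the 7×14.5 cube at (-1.5, 5.5) contributes its full rectangle (area 101.50 mm²); the r=8 cylinder at (14, 0.5) contributes a regular 32-gon of circumradius 8 (area = (32/2)·8.000²·sin(360°/32) = 199.77 mm²); the cylinder at (-1, 6): section is a regular 32-gon, circumradius r=7.5 (area = (32/2)·7.500²·sin(360°/32) = 175.58 mm²); Subtracting the remaining from the first: starting from the 24.5×25.5 cube (624.75 mm²), the 7×14.5 cube at (-1.5, 5.5) partially overlaps it — only the 79.75 mm² overlap (of its 101.50 mm²) is removed, clipping the outline; the r=8 cylinder at (14, 0.5) partially overlaps it — only the 107.86 mm² overlap (of its 199.77 mm²) is removed, clipping the outline; the r=7.5 cylinder at (-1, 6) partially overlaps it — only the 33.09 mm² overlap (of its 175.58 mm²) is removed, clipping the outline — area = 404.05 mm². Overall, the cross-section is a single solid region. Net area = 404.05 mm².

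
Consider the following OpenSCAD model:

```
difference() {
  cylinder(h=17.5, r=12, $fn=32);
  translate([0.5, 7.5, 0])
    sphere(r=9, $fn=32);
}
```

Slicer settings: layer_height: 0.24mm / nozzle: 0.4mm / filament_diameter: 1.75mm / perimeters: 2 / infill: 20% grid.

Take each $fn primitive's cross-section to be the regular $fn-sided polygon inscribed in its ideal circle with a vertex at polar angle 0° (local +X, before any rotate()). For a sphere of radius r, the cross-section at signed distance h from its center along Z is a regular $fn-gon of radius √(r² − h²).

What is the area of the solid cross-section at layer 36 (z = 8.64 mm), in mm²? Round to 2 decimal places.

429.67 mm²

At z = 8.64 mm: the cylinder: section is a regular 32-gon, circumradius r=12 (area = (32/2)·12.000²·sin(360°/32) = 449.49 mm²); the r=9 sphere at (0.5, 7.5) contributes a regular 32-gon of circumradius √(9²−8.64²) = 2.520 (area = (32/2)·2.520²·sin(360°/32) = 19.82 mm²); After the difference (first − rest): starting from the r=12 cylinder (449.49 mm²), the r=9 sphere at (0.5, 7.5) lies wholly inside it (removes its full 19.82 mm² and its 15.81 mm outline becomes a hole wall) — area = 429.67 mm². Overall, the cross-section is one region with 1 hole. Net area = 429.67 mm².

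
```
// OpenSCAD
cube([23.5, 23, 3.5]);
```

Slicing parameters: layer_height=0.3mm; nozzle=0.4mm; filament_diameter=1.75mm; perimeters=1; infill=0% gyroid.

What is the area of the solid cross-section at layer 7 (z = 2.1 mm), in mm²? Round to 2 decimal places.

540.50 mm²

At z = 2.1 mm: the 23.5×23 cube contributes its full rectangle (area 540.50 mm²). Overall, the cross-section is a single solid region. Net area = 540.50 mm².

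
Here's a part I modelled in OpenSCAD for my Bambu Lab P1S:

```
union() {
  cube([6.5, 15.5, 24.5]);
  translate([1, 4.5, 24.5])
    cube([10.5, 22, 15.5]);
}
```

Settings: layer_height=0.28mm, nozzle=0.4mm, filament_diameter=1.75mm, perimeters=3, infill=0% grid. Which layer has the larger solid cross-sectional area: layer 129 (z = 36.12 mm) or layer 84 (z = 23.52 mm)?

Layer 129 (z = 36.12): the cube is not intersected at this z (z outside [0, 24.5]); the cube at (1, 4.5) (footprint 10.5×22) is included at this height (area 231.00 mm²); Merging all regions: only the 10.5×22 cube at (1, 4.5) is present, so the union is just that shape — area = 231.00 mm². So its area = 231.00 mm². Layer 84 (z = 23.52): the cube (footprint 6.5×15.5) is included at this height (area 100.75 mm²); the cube at (1, 4.5) is absent (z outside [24.5, 40]); Taking the union: only the 6.5×15.5 cube is present, so the union is just that shape — area = 100.75 mm². So its area = 100.75 mm². Layer 129 is larger (231.00 vs 100.75 mm²).

layer 129 (z = 36.12 mm)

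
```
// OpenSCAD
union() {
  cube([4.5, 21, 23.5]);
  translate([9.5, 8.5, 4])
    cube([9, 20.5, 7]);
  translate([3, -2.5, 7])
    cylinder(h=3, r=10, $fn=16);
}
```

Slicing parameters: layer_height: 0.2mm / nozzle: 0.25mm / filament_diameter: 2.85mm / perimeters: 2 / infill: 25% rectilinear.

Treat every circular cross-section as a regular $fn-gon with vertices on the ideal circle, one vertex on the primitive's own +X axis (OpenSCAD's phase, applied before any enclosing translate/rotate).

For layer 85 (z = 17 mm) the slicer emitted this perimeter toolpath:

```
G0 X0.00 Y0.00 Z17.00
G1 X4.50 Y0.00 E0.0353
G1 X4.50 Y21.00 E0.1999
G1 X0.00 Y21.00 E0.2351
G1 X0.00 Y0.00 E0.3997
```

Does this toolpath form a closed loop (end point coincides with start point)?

yes

Start point (G0): (0.00, 0.00). End point (last G1): the path returns to the start — closed.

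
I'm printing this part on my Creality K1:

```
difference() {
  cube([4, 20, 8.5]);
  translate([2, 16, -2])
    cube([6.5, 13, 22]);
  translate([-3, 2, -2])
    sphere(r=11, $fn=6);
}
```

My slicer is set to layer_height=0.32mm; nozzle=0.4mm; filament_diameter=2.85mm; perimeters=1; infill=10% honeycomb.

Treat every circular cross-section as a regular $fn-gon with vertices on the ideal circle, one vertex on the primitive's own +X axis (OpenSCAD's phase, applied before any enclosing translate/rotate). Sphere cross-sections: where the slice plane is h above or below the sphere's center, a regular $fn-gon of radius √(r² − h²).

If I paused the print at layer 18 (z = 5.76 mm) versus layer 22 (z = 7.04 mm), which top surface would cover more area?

layer 22 (z = 7.04 mm)

Layer 18 (z = 5.76): the cube is present — its section is the full 4×20 rectangle (area 80.00 mm²); the 6.5×13 cube at (2, 16) contributes its full rectangle (area 84.50 mm²); the sphere at (-3, 2): section is a regular 6-gon, circumradius = √(r²−h²) = √(11²−7.76²) = 7.796 (area = (6/2)·7.796²·sin(360°/6) = 157.92 mm²); Subtracting the remaining from the first: starting from the 4×20 cube (80.00 mm²), the 6.5×13 cube at (2, 16) partially overlaps it — only the 8.00 mm² overlap (of its 84.50 mm²) is removed, clipping the outline; the r=11 sphere at (-3, 2) partially overlaps it — only the 26.56 mm² overlap (of its 157.92 mm²) is removed, clipping the outline — area = 45.44 mm². So its area = 45.44 mm². Layer 22 (z = 7.04): the cube is present — its section is the full 4×20 rectangle (area 80.00 mm²); the cube at (2, 16) is present — its section is the full 6.5×13 rectangle (area 84.50 mm²); the sphere at (-3, 2): section is a regular 6-gon, circumradius = √(r²−h²) = √(11²−9.04²) = 6.267 (area = (6/2)·6.267²·sin(360°/6) = 102.05 mm²); Taking the first minus the rest: starting from the 4×20 cube (80.00 mm²), the 6.5×13 cube at (2, 16) partially overlaps it — only the 8.00 mm² overlap (of its 84.50 mm²) is removed, clipping the outline; the r=11 sphere at (-3, 2) partially overlaps it — only the 14.61 mm² overlap (of its 102.05 mm²) is removed, clipping the outline — area = 57.39 mm². So its area = 57.39 mm². Layer 22 is larger (57.39 vs 45.44 mm²).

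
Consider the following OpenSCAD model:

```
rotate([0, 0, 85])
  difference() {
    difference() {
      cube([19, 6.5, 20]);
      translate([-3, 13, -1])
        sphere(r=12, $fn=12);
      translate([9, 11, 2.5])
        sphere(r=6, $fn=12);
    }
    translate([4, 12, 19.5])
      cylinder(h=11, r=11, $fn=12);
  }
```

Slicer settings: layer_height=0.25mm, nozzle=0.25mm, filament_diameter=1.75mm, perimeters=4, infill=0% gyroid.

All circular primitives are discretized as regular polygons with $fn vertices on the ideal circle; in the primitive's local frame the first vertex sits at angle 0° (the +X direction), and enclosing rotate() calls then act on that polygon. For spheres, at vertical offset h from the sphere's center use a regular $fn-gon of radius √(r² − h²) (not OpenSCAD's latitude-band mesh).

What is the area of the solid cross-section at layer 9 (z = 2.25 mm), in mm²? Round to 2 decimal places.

99.81 mm²

At z = 2.25 mm: the cube is present — its section is the full 19×6.5 rectangle (area 123.50 mm²); the r=12 sphere at (-3, 13) slices to a regular 12-gon of circumradius 11.552 (√(r²−h²) with h=3.25 from center) (area = (12/2)·11.552²·sin(360°/12) = 400.31 mm²); the sphere at (9, 11): section is a regular 12-gon, circumradius = √(r²−h²) = √(6²−0.25²) = 5.995 (area = (12/2)·5.995²·sin(360°/12) = 107.81 mm²); After the difference (first − rest): starting from the 19×6.5 cube (123.50 mm²), the r=12 sphere at (-3, 13) partially overlaps it — only the 16.90 mm² overlap (of its 400.31 mm²) is removed, clipping the outline; the r=6 sphere at (9, 11) partially overlaps it — only the 6.80 mm² overlap (of its 107.81 mm²) is removed, clipping the outline — area = 99.81 mm²; the cylinder at (4, 12) is not intersected at this z (z outside [19.5, 30.5]); After the difference (first − rest): none of the subtracted shapes is present at this height, so that combined region is unchanged — area = 99.81 mm²; (rotated 85° about Z; rotation is an isometry so areas/perimeters/island counts are preserved). Overall, the cross-section is a single solid region. Net area = 99.81 mm².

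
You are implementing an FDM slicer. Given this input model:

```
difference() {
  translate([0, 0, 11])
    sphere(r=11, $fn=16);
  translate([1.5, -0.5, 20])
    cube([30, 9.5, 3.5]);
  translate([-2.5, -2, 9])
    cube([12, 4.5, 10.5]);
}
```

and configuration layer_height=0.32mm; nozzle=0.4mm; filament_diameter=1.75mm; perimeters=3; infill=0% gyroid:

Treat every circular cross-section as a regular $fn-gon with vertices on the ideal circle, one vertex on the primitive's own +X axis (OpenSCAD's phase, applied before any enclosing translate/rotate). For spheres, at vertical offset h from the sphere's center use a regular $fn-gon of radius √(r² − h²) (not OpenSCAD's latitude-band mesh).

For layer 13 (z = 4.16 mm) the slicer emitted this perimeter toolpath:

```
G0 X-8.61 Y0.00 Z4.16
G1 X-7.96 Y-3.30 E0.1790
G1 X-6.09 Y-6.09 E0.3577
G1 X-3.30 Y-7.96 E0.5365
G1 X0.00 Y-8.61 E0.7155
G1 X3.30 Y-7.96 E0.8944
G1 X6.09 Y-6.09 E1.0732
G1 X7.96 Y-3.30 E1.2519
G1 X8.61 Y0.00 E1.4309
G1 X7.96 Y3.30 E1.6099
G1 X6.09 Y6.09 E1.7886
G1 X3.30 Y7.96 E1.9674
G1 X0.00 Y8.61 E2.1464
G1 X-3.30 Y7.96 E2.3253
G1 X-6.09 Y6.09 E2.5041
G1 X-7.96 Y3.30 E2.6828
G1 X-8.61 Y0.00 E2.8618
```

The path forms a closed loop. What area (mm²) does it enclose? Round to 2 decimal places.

Apply the shoelace formula to the sequence of (X, Y) vertices; enclosed area = 227.17 mm².

227.17 mm²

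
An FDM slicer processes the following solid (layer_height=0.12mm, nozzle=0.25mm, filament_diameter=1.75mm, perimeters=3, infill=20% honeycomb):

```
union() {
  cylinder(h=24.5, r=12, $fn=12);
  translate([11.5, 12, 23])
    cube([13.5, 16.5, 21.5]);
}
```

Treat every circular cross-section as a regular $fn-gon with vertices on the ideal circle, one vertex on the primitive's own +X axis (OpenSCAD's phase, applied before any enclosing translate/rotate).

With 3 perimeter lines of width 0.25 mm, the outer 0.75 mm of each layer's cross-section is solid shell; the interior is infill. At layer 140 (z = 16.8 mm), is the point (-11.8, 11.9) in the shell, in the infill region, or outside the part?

At z = 16.8 mm: the cylinder: section is a regular 12-gon, circumradius r=12; the cube at (11.5, 12) does not reach this height (z outside [23, 44.5]); Combining (union): only the r=12 cylinder is present, so the union is just that shape — 1 connected region. Overall, the cross-section is a single solid region. The nearest boundary edge runs (-6.00, 10.39)→(-10.39, 6.00); distance from the point to it = 5.17 mm. The point is not inside any of the regions above, so it lies outside the cross-section (5.17 mm from the nearest boundary).

outside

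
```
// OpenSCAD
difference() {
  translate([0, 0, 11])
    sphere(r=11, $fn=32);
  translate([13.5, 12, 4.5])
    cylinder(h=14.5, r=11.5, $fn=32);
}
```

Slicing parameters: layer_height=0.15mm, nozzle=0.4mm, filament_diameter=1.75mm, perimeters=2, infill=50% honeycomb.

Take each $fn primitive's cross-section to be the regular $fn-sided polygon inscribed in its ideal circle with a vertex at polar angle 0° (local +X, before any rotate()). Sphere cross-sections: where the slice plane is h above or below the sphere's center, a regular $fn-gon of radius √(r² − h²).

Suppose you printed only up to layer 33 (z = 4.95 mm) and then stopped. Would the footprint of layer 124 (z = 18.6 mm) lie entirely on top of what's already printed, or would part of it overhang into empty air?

entirely on top

Compare the two slices. At z = 4.95: the sphere: section is a regular 32-gon, circumradius = √(r²−h²) = √(11²−6.05²) = 9.187 (area = (32/2)·9.187²·sin(360°/32) = 263.44 mm²); the r=11.5 cylinder at (13.5, 12) gives a regular 32-gon of circumradius 11.5 (constant along its height) (area = (32/2)·11.500²·sin(360°/32) = 412.81 mm²); Taking the first minus the rest: starting from the r=11 sphere (263.44 mm²), the r=11.5 cylinder at (13.5, 12) partially overlaps it — only the 17.06 mm² overlap (of its 412.81 mm²) is removed, clipping the outline — area = 246.38 mm². At z = 18.6: the r=11 sphere contributes a regular 32-gon of circumradius √(11²−7.6²) = 7.952 (area = (32/2)·7.952²·sin(360°/32) = 197.40 mm²); the r=11.5 cylinder at (13.5, 12) contributes a regular 32-gon of circumradius 11.5 (area = (32/2)·11.500²·sin(360°/32) = 412.81 mm²); Taking the first minus the rest: starting from the r=11 sphere (197.40 mm²), the r=11.5 cylinder at (13.5, 12) partially overlaps it — only the 6.17 mm² overlap (of its 412.81 mm²) is removed, clipping the outline — area = 191.23 mm². Checking containment: the cross-section at z = 18.6 is a subset of the cross-section at z = 4.95.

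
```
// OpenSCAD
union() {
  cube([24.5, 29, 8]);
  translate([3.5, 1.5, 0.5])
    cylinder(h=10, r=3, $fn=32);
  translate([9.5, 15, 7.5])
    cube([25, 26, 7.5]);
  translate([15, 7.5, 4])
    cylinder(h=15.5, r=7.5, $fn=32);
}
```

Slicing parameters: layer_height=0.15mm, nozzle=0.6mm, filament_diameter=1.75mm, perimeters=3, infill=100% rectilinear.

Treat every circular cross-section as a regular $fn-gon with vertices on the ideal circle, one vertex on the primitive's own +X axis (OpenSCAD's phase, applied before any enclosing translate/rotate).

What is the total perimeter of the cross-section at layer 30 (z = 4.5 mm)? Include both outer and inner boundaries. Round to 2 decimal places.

At z = 4.5 mm: the cube (footprint 24.5×29) is included at this height (perimeter 107.00 mm); the r=3 cylinder at (3.5, 1.5) contributes a regular 32-gon of circumradius 3 (perimeter = 2·32·3.000·sin(180°/32) = 18.82 mm); the cube at (9.5, 15) does not reach this height (z outside [7.5, 15]); the r=7.5 cylinder at (15, 7.5) gives a regular 32-gon of circumradius 7.5 (constant along its height) (perimeter = 2·32·7.500·sin(180°/32) = 47.05 mm); Combining (union): the regions partially overlap (shared area 198.21 mm²), so the edge portions inside another operand are dropped and the merged outline is re-measured after clipping — boundary = 108.09 mm. Overall, the cross-section is a single solid region. Total boundary length (outer) = 108.09 mm.

108.09 mm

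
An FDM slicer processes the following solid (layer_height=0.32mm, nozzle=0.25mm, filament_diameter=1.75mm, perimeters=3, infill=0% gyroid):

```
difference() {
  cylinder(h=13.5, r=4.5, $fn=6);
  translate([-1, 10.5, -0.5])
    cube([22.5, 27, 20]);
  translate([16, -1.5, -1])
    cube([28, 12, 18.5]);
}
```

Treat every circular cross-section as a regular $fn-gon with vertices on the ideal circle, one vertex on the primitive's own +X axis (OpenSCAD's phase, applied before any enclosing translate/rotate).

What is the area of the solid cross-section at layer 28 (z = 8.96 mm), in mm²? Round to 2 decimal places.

At z = 8.96 mm: the cylinder: section is a regular 6-gon, circumradius r=4.5 (area = (6/2)·4.500²·sin(360°/6) = 52.61 mm²); the cube at (-1, 10.5) (footprint 22.5×27) is included at this height (area 607.50 mm²); the cube at (16, -1.5) is present — its section is the full 28×12 rectangle (area 336.00 mm²); Subtracting the remaining from the first: starting from the r=4.5 cylinder (52.61 mm²), the 22.5×27 cube at (-1, 10.5) misses the remaining region (no effect); the 28×12 cube at (16, -1.5) misses the remaining region (no effect) — area = 52.61 mm². Overall, the cross-section is a single solid region. Net area = 52.61 mm².

52.61 mm²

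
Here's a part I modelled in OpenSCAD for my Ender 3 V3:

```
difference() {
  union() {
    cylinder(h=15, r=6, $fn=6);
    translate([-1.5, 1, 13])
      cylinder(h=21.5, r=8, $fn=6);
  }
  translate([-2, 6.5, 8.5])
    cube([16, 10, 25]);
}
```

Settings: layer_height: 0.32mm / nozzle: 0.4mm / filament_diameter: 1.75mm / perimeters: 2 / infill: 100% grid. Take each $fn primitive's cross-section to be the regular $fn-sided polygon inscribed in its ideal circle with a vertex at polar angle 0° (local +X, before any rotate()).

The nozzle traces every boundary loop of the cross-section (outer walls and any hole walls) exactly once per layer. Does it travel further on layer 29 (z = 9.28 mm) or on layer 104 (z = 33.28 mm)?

layer 104 (z = 33.28 mm)

Layer 29 (z = 9.28): the cylinder: section is a regular 6-gon, circumradius r=6 (perimeter = 2·6·6.000·sin(180°/6) = 36.00 mm); the cylinder at (-1.5, 1) does not reach this height (z outside [13, 34.5]); Taking the union: only the r=6 cylinder is present, so the union is just that shape — boundary = 36.00 mm; the 16×10 cube at (-2, 6.5) contributes its full rectangle (perimeter 52.00 mm); Subtracting the remaining from the first: starting from that combined region, the 16×10 cube at (-2, 6.5) misses the remaining region (no effect) — boundary = 36.00 mm. So its perimeter = 36.00 mm. Layer 104 (z = 33.28): the cylinder does not reach this height (z outside [0, 15]); the cylinder at (-1.5, 1): section is a regular 6-gon, circumradius r=8 (perimeter = 2·6·8.000·sin(180°/6) = 48.00 mm); Taking the union: only the r=8 cylinder at (-1.5, 1) is present, so the union is just that shape — boundary = 48.00 mm; the 16×10 cube at (-2, 6.5) contributes its full rectangle (perimeter 52.00 mm); Subtracting the remaining from the first: starting from the result so far, the 16×10 cube at (-2, 6.5) partially overlaps it — only the 7.02 mm² overlap (of its 160.00 mm²) is removed, clipping the outline — boundary = 48.60 mm. So its perimeter = 48.60 mm. Layer 104 is larger (48.60 vs 36.00 mm).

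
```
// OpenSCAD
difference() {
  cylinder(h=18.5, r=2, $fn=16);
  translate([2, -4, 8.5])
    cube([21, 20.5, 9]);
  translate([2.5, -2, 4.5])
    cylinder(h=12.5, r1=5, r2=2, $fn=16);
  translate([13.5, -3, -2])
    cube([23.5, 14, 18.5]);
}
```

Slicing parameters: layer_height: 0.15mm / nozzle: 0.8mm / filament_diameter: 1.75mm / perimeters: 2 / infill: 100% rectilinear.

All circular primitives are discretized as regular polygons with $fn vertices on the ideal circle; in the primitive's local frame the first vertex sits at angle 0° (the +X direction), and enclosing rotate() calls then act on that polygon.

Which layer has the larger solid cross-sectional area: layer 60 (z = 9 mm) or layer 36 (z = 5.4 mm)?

layer 60 (z = 9 mm)

Layer 60 (z = 9): the cylinder: section is a regular 16-gon, circumradius r=2 (area = (16/2)·2.000²·sin(360°/16) = 12.25 mm²); the cube at (2, -4) (footprint 21×20.5) is included at this height (area 430.50 mm²); the cone at (2.5, -2): at t=0.360 of its height the radius interpolates to r₁+(r₂−r₁)t = 3.920, giving a regular 16-gon of that circumradius (area = (16/2)·3.920²·sin(360°/16) = 47.04 mm²); the cube at (13.5, -3) is present — its section is the full 23.5×14 rectangle (area 329.00 mm²); Subtracting the remaining from the first: starting from the r=2 cylinder (12.25 mm²), the 21×20.5 cube at (2, -4) misses the remaining region (no effect); the cone at (2.5, -2) partially overlaps it — only the 8.07 mm² overlap (of its 47.04 mm²) is removed, clipping the outline; the 23.5×14 cube at (13.5, -3) misses the remaining region (no effect) — area = 4.18 mm². So its area = 4.18 mm². Layer 36 (z = 5.4): the r=2 cylinder contributes a regular 16-gon of circumradius 2 (area = (16/2)·2.000²·sin(360°/16) = 12.25 mm²); the cube at (2, -4) is not intersected at this z (z outside [8.5, 17.5]); the cone at (2.5, -2): at t=0.072 of its height the radius interpolates to r₁+(r₂−r₁)t = 4.784, giving a regular 16-gon of that circumradius (area = (16/2)·4.784²·sin(360°/16) = 70.07 mm²); the 23.5×14 cube at (13.5, -3) contributes its full rectangle (area 329.00 mm²); Taking the first minus the rest: starting from the r=2 cylinder (12.25 mm²), the cone at (2.5, -2) partially overlaps it — only the 11.28 mm² overlap (of its 70.07 mm²) is removed, clipping the outline; the 23.5×14 cube at (13.5, -3) misses the remaining region (no effect) — area = 0.96 mm². So its area = 0.96 mm². Layer 60 is larger (4.18 vs 0.96 mm²).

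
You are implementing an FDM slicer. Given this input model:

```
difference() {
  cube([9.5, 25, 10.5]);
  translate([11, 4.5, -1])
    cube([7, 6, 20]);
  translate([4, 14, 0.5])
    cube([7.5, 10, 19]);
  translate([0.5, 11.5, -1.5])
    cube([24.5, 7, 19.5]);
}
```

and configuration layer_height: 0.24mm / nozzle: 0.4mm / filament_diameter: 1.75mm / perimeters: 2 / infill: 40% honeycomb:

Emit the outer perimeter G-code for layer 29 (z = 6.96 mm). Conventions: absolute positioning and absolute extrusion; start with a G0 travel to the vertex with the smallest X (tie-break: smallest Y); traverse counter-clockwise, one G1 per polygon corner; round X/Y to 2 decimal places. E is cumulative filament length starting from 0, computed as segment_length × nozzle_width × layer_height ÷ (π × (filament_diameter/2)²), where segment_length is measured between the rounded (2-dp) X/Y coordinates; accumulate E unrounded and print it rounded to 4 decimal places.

At z = 6.96 mm: the cube (footprint 9.5×25) is included at this height; the cube at (11, 4.5) (footprint 7×6) is included at this height; the 7.5×10 cube at (4, 14) contributes its full rectangle; the cube at (0.5, 11.5) (footprint 24.5×7) is included at this height; Taking the first minus the rest: starting from the 9.5×25 cube, the 7×6 cube at (11, 4.5) misses the remaining region (no effect); the 7.5×10 cube at (4, 14) partially overlaps it — only the 55.00 mm² overlap (of its 75.00 mm²) is removed, clipping the outline; the 24.5×7 cube at (0.5, 11.5) partially overlaps it — only the 38.25 mm² overlap (of its 171.50 mm²) is removed, clipping the outline — 1 connected region. The outline is a single polygon with 10 vertices. Extrusion per mm of travel: 0.4 × 0.24 / (π × 0.875²) = 0.039912. Accumulating E over each segment gives final E = 3.4724.

G0 X0.00 Y0.00 Z6.96
G1 X9.50 Y0.00 E0.3792
G1 X9.50 Y11.50 E0.8382
G1 X0.50 Y11.50 E1.1974
G1 X0.50 Y18.50 E1.4767
G1 X4.00 Y18.50 E1.6164
G1 X4.00 Y24.00 E1.8360
G1 X9.50 Y24.00 E2.0555
G1 X9.50 Y25.00 E2.0954
G1 X0.00 Y25.00 E2.4746
G1 X0.00 Y0.00 E3.4724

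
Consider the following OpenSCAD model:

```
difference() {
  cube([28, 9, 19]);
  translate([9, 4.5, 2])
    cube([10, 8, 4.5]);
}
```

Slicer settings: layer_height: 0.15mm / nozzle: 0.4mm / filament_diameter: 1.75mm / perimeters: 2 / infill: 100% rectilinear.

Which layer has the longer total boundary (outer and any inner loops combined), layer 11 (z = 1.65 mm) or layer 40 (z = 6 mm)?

Layer 11 (z = 1.65): the cube is present — its section is the full 28×9 rectangle (perimeter 74.00 mm); the cube at (9, 4.5) is absent (z outside [2, 6.5]); Subtracting the remaining from the first: none of the subtracted shapes is present at this height, so the 28×9 cube is unchanged — boundary = 74.00 mm. So its perimeter = 74.00 mm. Layer 40 (z = 6): the cube (footprint 28×9) is included at this height (perimeter 74.00 mm); the cube at (9, 4.5) is present — its section is the full 10×8 rectangle (perimeter 36.00 mm); Subtracting the remaining from the first: starting from the 28×9 cube, the 10×8 cube at (9, 4.5) partially overlaps it — only the 45.00 mm² overlap (of its 80.00 mm²) is removed, clipping the outline — boundary = 83.00 mm. So its perimeter = 83.00 mm. Layer 40 is larger (83.00 vs 74.00 mm).

layer 40 (z = 6 mm)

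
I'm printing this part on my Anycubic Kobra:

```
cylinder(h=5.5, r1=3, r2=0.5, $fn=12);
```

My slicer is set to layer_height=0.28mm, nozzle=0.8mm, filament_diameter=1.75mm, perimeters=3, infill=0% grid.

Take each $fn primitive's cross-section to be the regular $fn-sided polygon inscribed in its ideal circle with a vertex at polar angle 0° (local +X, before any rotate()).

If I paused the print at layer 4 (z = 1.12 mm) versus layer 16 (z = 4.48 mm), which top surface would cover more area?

layer 4 (z = 1.12 mm)

Layer 4 (z = 1.12): the cone: at t=0.204 of its height the radius interpolates to r₁+(r₂−r₁)t = 2.491, giving a regular 12-gon of that circumradius (area = (12/2)·2.491²·sin(360°/12) = 18.61 mm²). So its area = 18.61 mm². Layer 16 (z = 4.48): the cone contributes a regular 12-gon of circumradius 0.964 (interpolated between r1=3 and r2=0.5 at t=0.815) (area = (12/2)·0.964²·sin(360°/12) = 2.79 mm²). So its area = 2.79 mm². Layer 4 is larger (18.61 vs 2.79 mm²).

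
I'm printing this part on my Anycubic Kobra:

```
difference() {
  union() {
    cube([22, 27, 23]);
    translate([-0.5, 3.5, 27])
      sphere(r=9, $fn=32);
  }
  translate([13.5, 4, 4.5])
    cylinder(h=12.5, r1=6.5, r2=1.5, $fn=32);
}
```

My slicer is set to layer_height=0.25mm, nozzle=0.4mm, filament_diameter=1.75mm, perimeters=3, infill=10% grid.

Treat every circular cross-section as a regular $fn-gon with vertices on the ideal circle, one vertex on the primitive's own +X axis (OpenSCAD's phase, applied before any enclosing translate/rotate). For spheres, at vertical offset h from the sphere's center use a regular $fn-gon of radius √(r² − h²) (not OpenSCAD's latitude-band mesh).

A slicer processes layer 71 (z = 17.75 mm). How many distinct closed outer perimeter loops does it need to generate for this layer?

At z = 17.75 mm: the cube (footprint 22×27) is included at this height; the sphere at (-0.5, 3.5) is absent (|z−center|=9.250 > r=9); Taking the union: only the 22×27 cube is present, so the union is just that shape — 1 connected region; the cone at (13.5, 4) is absent (z outside [4.5, 17]); Subtracting the remaining from the first: none of the subtracted shapes is present at this height, so the result so far is unchanged — 1 connected region. The result has 1 disconnected region.

1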